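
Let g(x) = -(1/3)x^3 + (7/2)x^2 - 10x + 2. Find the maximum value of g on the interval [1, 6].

-13/6

The derivative is -x^2 + 7x - 10, which vanishes at x = 2 and x = 5.
Candidates: g(1) = -29/6,  g(2) = -20/3,  g(5) = -13/6,  g(6) = -4.
Hence the absolute maximum is -13/6 at x = 5.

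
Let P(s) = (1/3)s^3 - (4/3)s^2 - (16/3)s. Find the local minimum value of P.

-64/3

P'(s) = s^2 - (8/3)s - 16/3. Setting P'(s) = 0 gives s ∈ {-4/3, 4}.
Since P''(s) = 2s - 8/3, we get P''(-4/3) = -16/3 < 0 ⇒ local maximum; P''(4) = 16/3 > 0 ⇒ local minimum.
Thus P has its local minimum at s = 4, with value -64/3.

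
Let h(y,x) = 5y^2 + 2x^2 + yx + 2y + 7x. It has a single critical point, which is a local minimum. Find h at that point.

∂h/∂y = 10y + x + 2 = 0 and ∂h/∂x = y + 4x + 7 = 0, so (y, x) = (-1/39, -68/39).
The Hessian has h_{yy} = 10, h_{xx} = 4, h_{yx} = 1, giving D = 39 > 0 with h_{yy} > 0, so the point is a local minimum.
h(-1/39, -68/39) = -239/39.

-239/39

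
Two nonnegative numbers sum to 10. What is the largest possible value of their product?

With x + y = 10, the product is P(x) = x(10 − x).
P'(x) = 10 − 2x = 0 gives x = 5; P'' = −2 < 0, so this is the maximum.
P = 5·5 = 25.

25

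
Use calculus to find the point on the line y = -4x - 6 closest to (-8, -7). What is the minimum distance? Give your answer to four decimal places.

Minimize D(x)^2 = (x + 8)^2 + (-4x + 1)^2.
d/dx[D^2] = 2(x + 8) + 2·(-4)·(-4x + 1) = 0 ⇒ x = -4/17.
Then y = -86/17 and the distance is √(1089/17) ≈ 8.0037.

8.0037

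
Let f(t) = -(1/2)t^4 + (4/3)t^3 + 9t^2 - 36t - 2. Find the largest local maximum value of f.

221/2

Critical points: f'(t) = -2t^3 + 4t^2 + 18t - 36 vanishes at t = -3, 2, 3.
Since f''(t) = -6t^2 + 8t + 18, we get f''(-3) = -60 < 0 ⇒ local maximum; f''(2) = 10 > 0 ⇒ local minimum; f''(3) = -12 < 0 ⇒ local maximum.
So the largest local maximum value is f(-3) = 221/2.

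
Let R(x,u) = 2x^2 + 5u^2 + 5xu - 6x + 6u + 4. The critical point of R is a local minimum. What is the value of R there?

∂R/∂x = 4x + 5u - 6 = 0 and ∂R/∂u = 5x + 10u + 6 = 0, so (x, u) = (6, -18/5).
The Hessian has R_{xx} = 4, R_{uu} = 10, R_{xu} = 5, giving D = 15 > 0 with R_{xx} > 0, so the point is a local minimum.
R(6, -18/5) = -124/5.

-124/5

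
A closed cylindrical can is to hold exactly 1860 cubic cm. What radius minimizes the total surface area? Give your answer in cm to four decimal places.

With radius r and height h, πr²h = 1860 so h = 1860/(πr²), and S(r) = 2πr² + 2πrh = 2πr² + 2·1860/r.
S'(r) = 4πr − 2·1860/r² = 0 ⇒ r³ = 1860/(2π), so r ≈ 6.6647 and h = 2r ≈ 13.3293.
S''(r) = 4π + 4·1860/r³ > 0, so this is the minimum; S ≈ 837.2526.

6.6647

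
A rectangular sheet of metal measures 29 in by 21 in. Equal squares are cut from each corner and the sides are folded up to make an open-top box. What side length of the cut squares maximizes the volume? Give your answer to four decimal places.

4.0096

With cut size x, the volume is V(x) = x(29 − 2x)(21 − 2x) for 0 < x < 10.5.
V'(x) = 12x^2 − 200x + 609. Setting V'(x) = 0 gives x ≈ 4.0096 (the root in (0, 10.5)).
V''(x) = 24x − 200 is negative there, so this is the maximum; V ≈ 1092.0048.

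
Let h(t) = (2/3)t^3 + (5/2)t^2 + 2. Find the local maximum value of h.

173/24

Critical points: h'(t) = 2t^2 + 5t vanishes at t = -5/2, 0.
Second-derivative test with h''(t) = 4t + 5: h''(-5/2) = -5 < 0 ⇒ local maximum; h''(0) = 5 > 0 ⇒ local minimum.
The local maximum is h(-5/2) = 173/24.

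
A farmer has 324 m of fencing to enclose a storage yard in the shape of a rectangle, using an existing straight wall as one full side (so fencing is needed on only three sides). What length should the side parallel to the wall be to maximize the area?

Let the sides perpendicular to the wall have length x and the parallel side y, so 2x + y = 324 and the area is A = xy = x(324 − 2x).
A'(x) = 324 − 4x = 0 gives x = 81, and A''(x) = −4 < 0 confirms a maximum.
Then y = 324 − 2·81 = 162 and A = 13122.

162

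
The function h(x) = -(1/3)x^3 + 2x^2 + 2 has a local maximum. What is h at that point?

h'(x) = -x^2 + 4x. Setting h'(x) = 0 gives x ∈ {0, 4}.
Since h''(x) = -2x + 4, we get h''(0) = 4 > 0 ⇒ local minimum; h''(4) = -4 < 0 ⇒ local maximum.
So the local maximum value is h(4) = 38/3.

38/3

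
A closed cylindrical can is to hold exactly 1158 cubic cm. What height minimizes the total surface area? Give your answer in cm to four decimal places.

With radius r and height h, πr²h = 1158 so h = 1158/(πr²), and S(r) = 2πr² + 2πrh = 2πr² + 2·1158/r.
S'(r) = 4πr − 2·1158/r² = 0 ⇒ r³ = 1158/(2π), so r ≈ 5.6908 and h = 2r ≈ 11.3817.
S''(r) = 4π + 4·1158/r³ > 0, so this is the minimum; S ≈ 610.4549.

11.3817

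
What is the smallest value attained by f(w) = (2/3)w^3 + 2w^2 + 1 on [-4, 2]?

-29/3

Differentiating, f'(w) = 2w^2 + 4w; which vanishes at w = -2 and w = 0.
Evaluating at the critical points and endpoints: f(-4) = -29/3, f(-2) = 11/3, f(0) = 1, f(2) = 43/3.
The minimum over the interval is -29/3, attained at w = -4.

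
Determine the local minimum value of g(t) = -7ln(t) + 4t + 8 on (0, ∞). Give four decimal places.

11.0827

g'(t) = -7/t + 4 = 0 gives t = 7/4.
g''(t) = 7/t², which is positive for t > 0, so this is a local minimum.
g(7/4) = -7·ln(7/4) + 7 + 8 ≈ 11.0827.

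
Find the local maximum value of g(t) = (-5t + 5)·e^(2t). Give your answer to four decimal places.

g'(t) = (-5)·e^(2t) + (-5t + 5)·2·e^(2t) = (-10t + 5)·e^(2t). Since e^(2t) > 0, the only critical point is t = 1/2.
g''(1/2) has the same sign as -10 < 0, so this is a local maximum.
g(1/2) = (5/2)·e^(1) ≈ 6.7957.

6.7957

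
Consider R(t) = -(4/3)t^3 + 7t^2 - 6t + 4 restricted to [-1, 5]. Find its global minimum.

-53/3

R'(t) = -4t^2 + 14t - 6, which vanishes at t = 1/2 and t = 3.
Compare values at every candidate in [-1, 5]: R(-1) = 55/3; R(1/2) = 31/12; R(3) = 13; R(5) = -53/3.
So the minimum is R(5) = -53/3.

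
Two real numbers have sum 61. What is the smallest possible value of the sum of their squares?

3721/2

With a + b = 61, a^2 + b^2 = a^2 + (61 − a)^2.
The derivative 2a − 2(61 − a) = 4a − 122 vanishes at a = 61/2; second derivative 4 > 0, a minimum.
The minimum is 2·(61/2)^2 = 3721/2.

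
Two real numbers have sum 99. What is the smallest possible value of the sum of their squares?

With a + b = 99, a^2 + b^2 = a^2 + (99 − a)^2.
The derivative 2a − 2(99 − a) = 4a − 198 vanishes at a = 99/2; second derivative 4 > 0, a minimum.
The minimum is 2·(99/2)^2 = 9801/2.

9801/2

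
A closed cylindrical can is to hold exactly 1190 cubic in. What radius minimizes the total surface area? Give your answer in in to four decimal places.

5.7428

With radius r and height h, πr²h = 1190 so h = 1190/(πr²), and S(r) = 2πr² + 2πrh = 2πr² + 2·1190/r.
S'(r) = 4πr − 2·1190/r² = 0 ⇒ r³ = 1190/(2π), so r ≈ 5.7428 and h = 2r ≈ 11.4856.
S''(r) = 4π + 4·1190/r³ > 0, so this is the minimum; S ≈ 621.6499.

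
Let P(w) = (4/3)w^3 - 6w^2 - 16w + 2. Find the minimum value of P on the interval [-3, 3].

The derivative is 4w^2 - 12w - 16, whose only zero in [-3, 3] is w = -1.
Candidates: P(-3) = -40, P(-1) = 32/3, P(3) = -64.
The minimum over the interval is -64, attained at w = 3.

-64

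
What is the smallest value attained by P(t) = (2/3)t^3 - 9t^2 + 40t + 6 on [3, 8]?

Differentiating, P'(t) = 2t^2 - 18t + 40; which vanishes at t = 4 and t = 5.
Compare values at every candidate in [3, 8]: P(3) = 63,  P(4) = 194/3,  P(5) = 193/3,  P(8) = 274/3.
The minimum over the interval is 63, attained at t = 3.

63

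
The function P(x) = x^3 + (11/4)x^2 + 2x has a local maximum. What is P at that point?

P'(x) = 3x^2 + (11/2)x + 2 = 0 at x = -4/3, -1/2.
Since P''(x) = 6x + 11/2, we get P''(-4/3) = -5/2 < 0 ⇒ local maximum; P''(-1/2) = 5/2 > 0 ⇒ local minimum.
So the local maximum value is P(-4/3) = -4/27.

-4/27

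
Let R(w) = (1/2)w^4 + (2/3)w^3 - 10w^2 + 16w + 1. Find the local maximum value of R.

49/6

Critical points: R'(w) = 2w^3 + 2w^2 - 20w + 16 vanishes at w = -4, 1, 2.
R''(w) = 6w^2 + 4w - 20. R''(-4) = 60 > 0 ⇒ local minimum; R''(1) = -10 < 0 ⇒ local maximum; R''(2) = 12 > 0 ⇒ local minimum.
Thus R has its local maximum at w = 1, with value 49/6.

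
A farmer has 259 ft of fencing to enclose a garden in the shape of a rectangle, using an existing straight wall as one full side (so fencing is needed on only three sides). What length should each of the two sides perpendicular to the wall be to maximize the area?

259/4

Let the sides perpendicular to the wall have length x and the parallel side y, so 2x + y = 259 and the area is A = xy = x(259 − 2x).
A'(x) = 259 − 4x = 0 gives x = 259/4, and A''(x) = −4 < 0 confirms a maximum.
Then y = 259 − 2·259/4 = 259/2 and A = 67081/8.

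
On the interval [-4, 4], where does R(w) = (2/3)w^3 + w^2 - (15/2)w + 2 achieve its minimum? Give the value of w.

3/2

Differentiating, R'(w) = 2w^2 + 2w - 15/2; which vanishes at w = -5/2 and w = 3/2.
Candidates: R(-4) = 16/3,  R(-5/2) = 199/12,  R(3/2) = -19/4,  R(4) = 92/3.
The minimum over the interval is -19/4, attained at w = 3/2.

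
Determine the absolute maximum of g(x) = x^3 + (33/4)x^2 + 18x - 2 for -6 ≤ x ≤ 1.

101/4

Differentiating, g'(x) = 3x^2 + (33/2)x + 18; which vanishes at x = -4 and x = -3/2.
Candidates: g(-6) = -29, g(-4) = -6, g(-3/2) = -221/16, g(1) = 101/4.
The maximum over the interval is 101/4, attained at x = 1.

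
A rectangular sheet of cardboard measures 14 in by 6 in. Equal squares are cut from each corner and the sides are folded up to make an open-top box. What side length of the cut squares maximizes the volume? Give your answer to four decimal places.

1.3057

With cut size x, the volume is V(x) = x(14 − 2x)(6 − 2x) for 0 < x < 3.
V'(x) = 12x^2 − 80x + 84. Setting V'(x) = 0 gives x ≈ 1.3057 (the root in (0, 3)).
V''(x) = 24x − 80 is negative there, so this is the maximum; V ≈ 50.3888.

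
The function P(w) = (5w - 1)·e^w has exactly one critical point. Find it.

-4/5

By the product rule, P'(w) = (5w + 4)·e^w. Since e^w > 0, the only critical point is w = -4/5.
P''(-4/5) has the same sign as 5 > 0, so this is a local minimum.
P(-4/5) = (-5)·e^(-4/5) ≈ -2.2466.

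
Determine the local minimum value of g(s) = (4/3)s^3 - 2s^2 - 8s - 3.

-49/3

g'(s) = 4s^2 - 4s - 8. Setting g'(s) = 0 gives s ∈ {-1, 2}.
g''(s) = 8s - 4. g''(-1) = -12 < 0 ⇒ local maximum; g''(2) = 12 > 0 ⇒ local minimum.
So the local minimum value is g(2) = -49/3.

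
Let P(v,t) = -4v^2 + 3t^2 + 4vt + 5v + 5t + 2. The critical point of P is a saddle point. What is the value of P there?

∂P/∂v = -8v + 4t + 5 = 0 and ∂P/∂t = 4v + 6t + 5 = 0, so (v, t) = (5/32, -15/16).
The Hessian has P_{vv} = -8, P_{tt} = 6, P_{vt} = 4, giving D = -64 < 0, so the point is a saddle point.
P(5/32, -15/16) = 3/64.

3/64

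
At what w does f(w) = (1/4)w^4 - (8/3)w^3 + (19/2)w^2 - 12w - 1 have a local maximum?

3

f'(w) = w^3 - 8w^2 + 19w - 12 = 0 at w = 1, 3, 4.
Since f''(w) = 3w^2 - 16w + 19, we get f''(1) = 6 > 0 ⇒ local minimum; f''(3) = -2 < 0 ⇒ local maximum; f''(4) = 3 > 0 ⇒ local minimum.
Thus f has its local maximum at w = 3, with value -13/4.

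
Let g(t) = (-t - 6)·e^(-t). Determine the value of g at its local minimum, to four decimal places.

-148.4132

g'(t) = (-1)·e^(-t) + (-t - 6)·(-1)·e^(-t) = (t + 5)·e^(-t). Since e^(-t) > 0, the only critical point is t = -5.
g''(-5) has the same sign as 1 > 0, so this is a local minimum.
g(-5) = (-1)·e^(5) ≈ -148.4132.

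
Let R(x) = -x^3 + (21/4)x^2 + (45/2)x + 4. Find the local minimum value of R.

-233/16

R'(x) = -3x^2 + (21/2)x + 45/2. Setting R'(x) = 0 gives x ∈ {-3/2, 5}.
Since R''(x) = -6x + 21/2, we get R''(-3/2) = 39/2 > 0 ⇒ local minimum; R''(5) = -39/2 < 0 ⇒ local maximum.
The local minimum is R(-3/2) = -233/16.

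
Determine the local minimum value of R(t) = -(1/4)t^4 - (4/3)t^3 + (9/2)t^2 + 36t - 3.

-219/4

R'(t) = -t^3 - 4t^2 + 9t + 36. Setting R'(t) = 0 gives t ∈ {-4, -3, 3}.
Since R''(t) = -3t^2 - 8t + 9, we get R''(-4) = -7 < 0 ⇒ local maximum; R''(-3) = 6 > 0 ⇒ local minimum; R''(3) = -42 < 0 ⇒ local maximum.
Thus R has its local minimum at t = -3, with value -219/4.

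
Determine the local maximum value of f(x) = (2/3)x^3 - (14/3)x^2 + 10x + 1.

f'(x) = 2x^2 - (28/3)x + 10. Setting f'(x) = 0 gives x ∈ {5/3, 3}.
f''(x) = 4x - 28/3. f''(5/3) = -8/3 < 0 ⇒ local maximum; f''(3) = 8/3 > 0 ⇒ local minimum.
Thus f has its local maximum at x = 5/3, with value 631/81.

631/81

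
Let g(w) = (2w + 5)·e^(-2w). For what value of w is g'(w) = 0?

-2

By the product rule, g'(w) = (-4w - 8)·e^(-2w). Since e^(-2w) > 0, the only critical point is w = -2.
g''(-2) has the same sign as -4 < 0, so this is a local maximum.
g(-2) = (1)·e^(4) ≈ 54.5982.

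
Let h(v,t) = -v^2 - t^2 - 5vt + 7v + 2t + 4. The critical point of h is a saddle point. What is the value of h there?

∂h/∂v = -2v - 5t + 7 = 0 and ∂h/∂t = -5v - 2t + 2 = 0, so (v, t) = (-4/21, 31/21).
The Hessian has h_{vv} = -2, h_{tt} = -2, h_{vt} = -5, giving D = -21 < 0, so the point is a saddle point.
h(-4/21, 31/21) = 101/21.

101/21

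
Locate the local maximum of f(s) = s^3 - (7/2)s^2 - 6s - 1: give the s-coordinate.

f'(s) = 3s^2 - 7s - 6. Setting f'(s) = 0 gives s ∈ {-2/3, 3}.
Since f''(s) = 6s - 7, we get f''(-2/3) = -11 < 0 ⇒ local maximum; f''(3) = 11 > 0 ⇒ local minimum.
Thus f has its local maximum at s = -2/3, with value 31/27.

-2/3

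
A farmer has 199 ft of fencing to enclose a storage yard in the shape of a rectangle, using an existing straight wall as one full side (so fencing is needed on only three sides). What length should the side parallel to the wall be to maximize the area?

Let the sides perpendicular to the wall have length x and the parallel side y, so 2x + y = 199 and the area is A = xy = x(199 − 2x).
A'(x) = 199 − 4x = 0 gives x = 199/4, and A''(x) = −4 < 0 confirms a maximum.
Then y = 199 − 2·199/4 = 199/2 and A = 39601/8.

199/2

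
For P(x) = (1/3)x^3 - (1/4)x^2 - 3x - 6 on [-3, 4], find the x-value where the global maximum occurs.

Differentiating, P'(x) = x^2 - (1/2)x - 3; which vanishes at x = -3/2 and x = 2.
Candidates: P(-3) = -33/4; P(-3/2) = -51/16; P(2) = -31/3; P(4) = -2/3.
The maximum over the interval is -2/3, attained at x = 4.

4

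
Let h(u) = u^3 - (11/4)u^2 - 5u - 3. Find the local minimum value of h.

Critical points: h'(u) = 3u^2 - (11/2)u - 5 vanishes at u = -2/3, 5/2.
h''(u) = 6u - 11/2. h''(-2/3) = -19/2 < 0 ⇒ local maximum; h''(5/2) = 19/2 > 0 ⇒ local minimum.
Thus h has its local minimum at u = 5/2, with value -273/16.

-273/16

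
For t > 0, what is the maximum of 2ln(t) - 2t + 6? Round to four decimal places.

h'(t) = 2/t − 2 = 0 gives t = 1.
h''(t) = -2/t², which is negative for t > 0, so this is a local maximum.
h(1) = 2·ln(1) - 2 + 6 ≈ 4.0000.

4.0000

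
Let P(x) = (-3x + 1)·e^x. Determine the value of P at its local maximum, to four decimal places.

1.5403

Differentiating with the product rule gives P'(x) = (-3x - 2)·e^x. Since e^x > 0, the only critical point is x = -2/3.
P''(-2/3) has the same sign as -3 < 0, so this is a local maximum.
P(-2/3) = (3)·e^(-2/3) ≈ 1.5403.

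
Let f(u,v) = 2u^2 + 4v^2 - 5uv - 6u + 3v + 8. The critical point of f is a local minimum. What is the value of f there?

∂f/∂u = 4u - 5v - 6 = 0 and ∂f/∂v = -5u + 8v + 3 = 0, so (u, v) = (33/7, 18/7).
The Hessian has f_{uu} = 4, f_{vv} = 8, f_{uv} = -5, giving D = 7 > 0 with f_{uu} > 0, so the point is a local minimum.
f(33/7, 18/7) = -16/7.

-16/7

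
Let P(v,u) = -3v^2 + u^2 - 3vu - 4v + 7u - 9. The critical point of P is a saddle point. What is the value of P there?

∂P/∂v = -6v - 3u - 4 = 0 and ∂P/∂u = -3v + 2u + 7 = 0, so (v, u) = (13/21, -18/7).
The Hessian has P_{vv} = -6, P_{uu} = 2, P_{vu} = -3, giving D = -21 < 0, so the point is a saddle point.
P(13/21, -18/7) = -404/21.

-404/21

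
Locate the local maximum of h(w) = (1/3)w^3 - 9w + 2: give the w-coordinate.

-3

h'(w) = w^2 - 9. Setting h'(w) = 0 gives w ∈ {-3, 3}.
h''(w) = 2w. h''(-3) = -6 < 0 ⇒ local maximum; h''(3) = 6 > 0 ⇒ local minimum.
So the local maximum value is h(-3) = 20.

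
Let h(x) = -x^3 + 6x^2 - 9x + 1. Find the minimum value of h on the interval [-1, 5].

h'(x) = -3x^2 + 12x - 9, which vanishes at x = 1 and x = 3.
Evaluating at the critical points and endpoints: h(-1) = 17; h(1) = -3; h(3) = 1; h(5) = -19.
Hence the absolute minimum is -19 at x = 5.

-19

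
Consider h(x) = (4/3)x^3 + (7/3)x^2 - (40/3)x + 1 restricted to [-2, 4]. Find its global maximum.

The derivative is 4x^2 + (14/3)x - 40/3, whose only zero in [-2, 4] is x = 4/3.
Evaluating at the critical points and endpoints: h(-2) = 79/3, h(4/3) = -767/81, h(4) = 211/3.
Hence the absolute maximum is 211/3 at x = 4.

211/3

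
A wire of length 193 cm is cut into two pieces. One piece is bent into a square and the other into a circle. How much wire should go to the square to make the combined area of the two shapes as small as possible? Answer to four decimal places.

108.0991

Let x be the length used for the square. Square side x/4; circle radius (193−x)/(2π).
A(x) = (x/4)² + π·((193−x)/(2π))² = x²/16 + (193−x)²/(4π) for 0 ≤ x ≤ 193. A'(x) = x/8 − (193−x)/(2π) = 0 gives x = 4·193/(π+4) ≈ 108.0991.
A'' = 1/8 + 1/(2π) > 0, so this gives the minimum combined area; x ≈ 108.0991 cm to the square.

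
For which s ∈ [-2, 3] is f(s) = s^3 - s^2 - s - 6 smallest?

f'(s) = 3s^2 - 2s - 1, which vanishes at s = -1/3 and s = 1.
Compare values at every candidate in [-2, 3]: f(-2) = -16,  f(-1/3) = -157/27,  f(1) = -7,  f(3) = 9.
So the minimum is f(-2) = -16.

-2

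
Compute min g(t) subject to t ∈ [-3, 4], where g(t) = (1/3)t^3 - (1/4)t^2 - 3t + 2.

-7/3

The derivative is t^2 - (1/2)t - 3, which vanishes at t = -3/2 and t = 2.
Compare values at every candidate in [-3, 4]: g(-3) = -1/4,  g(-3/2) = 77/16,  g(2) = -7/3,  g(4) = 22/3.
Hence the absolute minimum is -7/3 at t = 2.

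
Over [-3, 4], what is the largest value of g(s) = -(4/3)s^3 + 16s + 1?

Differentiating, g'(s) = -4s^2 + 16; which vanishes at s = -2 and s = 2.
Candidates: g(-3) = -11,  g(-2) = -61/3,  g(2) = 67/3,  g(4) = -61/3.
Hence the absolute maximum is 67/3 at s = 2.

67/3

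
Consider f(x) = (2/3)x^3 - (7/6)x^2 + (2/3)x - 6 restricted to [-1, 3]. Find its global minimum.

-17/2

f'(x) = 2x^2 - (7/3)x + 2/3, which vanishes at x = 1/2 and x = 2/3.
Evaluating at the critical points and endpoints: f(-1) = -17/2,  f(1/2) = -47/8,  f(2/3) = -476/81,  f(3) = 7/2.
The minimum over the interval is -17/2, attained at x = -1.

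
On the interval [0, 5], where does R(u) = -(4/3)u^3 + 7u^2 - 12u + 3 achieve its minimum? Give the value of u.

5

The derivative is -4u^2 + 14u - 12, which vanishes at u = 3/2 and u = 2.
Compare values at every candidate in [0, 5]: R(0) = 3,  R(3/2) = -15/4,  R(2) = -11/3,  R(5) = -146/3.
Hence the absolute minimum is -146/3 at u = 5.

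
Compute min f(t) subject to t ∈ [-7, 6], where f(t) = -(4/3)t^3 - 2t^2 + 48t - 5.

The derivative is -4t^2 - 4t + 48, which vanishes at t = -4 and t = 3.
Evaluating at the critical points and endpoints: f(-7) = 55/3, f(-4) = -431/3, f(3) = 85, f(6) = -77.
So the minimum is f(-4) = -431/3.

-431/3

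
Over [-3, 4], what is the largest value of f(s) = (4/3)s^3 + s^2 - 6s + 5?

f'(s) = 4s^2 + 2s - 6, which vanishes at s = -3/2 and s = 1.
Evaluating at the critical points and endpoints: f(-3) = -4,  f(-3/2) = 47/4,  f(1) = 4/3,  f(4) = 247/3.
The maximum over the interval is 247/3, attained at s = 4.

247/3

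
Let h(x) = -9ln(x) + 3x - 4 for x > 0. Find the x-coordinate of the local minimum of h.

3

h'(x) = -9/x + 3 = 0 gives x = 3.
h''(x) = 9/x², which is positive for x > 0, so this is a local minimum.
h(3) = -9·ln(3) + 9 - 4 ≈ -4.8875.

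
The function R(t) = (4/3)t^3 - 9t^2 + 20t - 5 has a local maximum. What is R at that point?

29/3

R'(t) = 4t^2 - 18t + 20. Setting R'(t) = 0 gives t ∈ {2, 5/2}.
R''(t) = 8t - 18. R''(2) = -2 < 0 ⇒ local maximum; R''(5/2) = 2 > 0 ⇒ local minimum.
Thus R has its local maximum at t = 2, with value 29/3.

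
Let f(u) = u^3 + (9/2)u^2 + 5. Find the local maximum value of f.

37/2

f'(u) = 3u^2 + 9u. Setting f'(u) = 0 gives u ∈ {-3, 0}.
f''(u) = 6u + 9. f''(-3) = -9 < 0 ⇒ local maximum; f''(0) = 9 > 0 ⇒ local minimum.
The local maximum is f(-3) = 37/2.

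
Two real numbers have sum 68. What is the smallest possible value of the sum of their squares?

With a + b = 68, a^2 + b^2 = a^2 + (68 − a)^2.
The derivative 2a − 2(68 − a) = 4a − 136 vanishes at a = 34; second derivative 4 > 0, a minimum.
The minimum is 2·(34)^2 = 2312.

2312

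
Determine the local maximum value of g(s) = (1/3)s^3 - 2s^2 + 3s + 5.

19/3

g'(s) = s^2 - 4s + 3. Setting g'(s) = 0 gives s ∈ {1, 3}.
Second-derivative test with g''(s) = 2s - 4: g''(1) = -2 < 0 ⇒ local maximum; g''(3) = 2 > 0 ⇒ local minimum.
Thus g has its local maximum at s = 1, with value 19/3.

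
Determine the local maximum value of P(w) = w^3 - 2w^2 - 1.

Critical points: P'(w) = 3w^2 - 4w vanishes at w = 0, 4/3.
P''(w) = 6w - 4. P''(0) = -4 < 0 ⇒ local maximum; P''(4/3) = 4 > 0 ⇒ local minimum.
Thus P has its local maximum at w = 0, with value -1.

-1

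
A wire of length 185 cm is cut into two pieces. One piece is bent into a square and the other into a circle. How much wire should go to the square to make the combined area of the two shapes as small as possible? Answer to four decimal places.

Let x be the length used for the square. Square side x/4; circle radius (185−x)/(2π).
A(x) = (x/4)² + π·((185−x)/(2π))² = x²/16 + (185−x)²/(4π) for 0 ≤ x ≤ 185. A'(x) = x/8 − (185−x)/(2π) = 0 gives x = 4·185/(π+4) ≈ 103.6183.
A'' = 1/8 + 1/(2π) > 0, so this gives the minimum combined area; x ≈ 103.6183 cm to the square.

103.6183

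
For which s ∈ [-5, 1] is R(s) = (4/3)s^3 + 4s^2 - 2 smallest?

R'(s) = 4s^2 + 8s, which vanishes at s = -2 and s = 0.
Evaluating at the critical points and endpoints: R(-5) = -206/3; R(-2) = 10/3; R(0) = -2; R(1) = 10/3.
Hence the absolute minimum is -206/3 at s = -5.

-5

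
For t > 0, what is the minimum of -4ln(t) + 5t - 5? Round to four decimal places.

R'(t) = -4/t + 5 = 0 gives t = 4/5.
R''(t) = 4/t², which is positive for t > 0, so this is a local minimum.
R(4/5) = -4·ln(4/5) + 4 - 5 ≈ -0.1074.

-0.1074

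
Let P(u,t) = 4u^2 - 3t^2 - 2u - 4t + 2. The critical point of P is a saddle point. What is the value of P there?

∂P/∂u = 8u - 2 = 0 and ∂P/∂t = -6t - 4 = 0, so (u, t) = (1/4, -2/3).
The Hessian has P_{uu} = 8, P_{tt} = -6, P_{ut} = 0, giving D = -48 < 0, so the point is a saddle point.
P(1/4, -2/3) = 37/12.

37/12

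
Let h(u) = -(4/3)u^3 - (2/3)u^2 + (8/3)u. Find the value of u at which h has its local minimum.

-1

h'(u) = -4u^2 - (4/3)u + 8/3 = 0 at u = -1, 2/3.
Since h''(u) = -8u - 4/3, we get h''(-1) = 20/3 > 0 ⇒ local minimum; h''(2/3) = -20/3 < 0 ⇒ local maximum.
The local minimum is h(-1) = -2.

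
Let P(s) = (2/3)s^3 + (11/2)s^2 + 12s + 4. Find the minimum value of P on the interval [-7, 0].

-235/6

The derivative is 2s^2 + 11s + 12, which vanishes at s = -4 and s = -3/2.
Compare values at every candidate in [-7, 0]: P(-7) = -235/6, P(-4) = 4/3, P(-3/2) = -31/8, P(0) = 4.
The minimum over the interval is -235/6, attained at s = -7.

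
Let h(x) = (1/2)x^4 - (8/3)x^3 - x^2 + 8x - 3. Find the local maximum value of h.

11/6

h'(x) = 2x^3 - 8x^2 - 2x + 8. Setting h'(x) = 0 gives x ∈ {-1, 1, 4}.
h''(x) = 6x^2 - 16x - 2. h''(-1) = 20 > 0 ⇒ local minimum; h''(1) = -12 < 0 ⇒ local maximum; h''(4) = 30 > 0 ⇒ local minimum.
The local maximum is h(1) = 11/6.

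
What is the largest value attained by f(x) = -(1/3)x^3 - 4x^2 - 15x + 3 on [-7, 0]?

f'(x) = -x^2 - 8x - 15, which vanishes at x = -5 and x = -3.
Evaluating at the critical points and endpoints: f(-7) = 79/3; f(-5) = 59/3; f(-3) = 21; f(0) = 3.
So the maximum is f(-7) = 79/3.

79/3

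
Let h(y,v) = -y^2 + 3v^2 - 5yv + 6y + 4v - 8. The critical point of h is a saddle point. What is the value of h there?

∂h/∂y = -2y - 5v + 6 = 0 and ∂h/∂v = -5y + 6v + 4 = 0, so (y, v) = (56/37, 22/37).
The Hessian has h_{yy} = -2, h_{vv} = 6, h_{yv} = -5, giving D = -37 < 0, so the point is a saddle point.
h(56/37, 22/37) = -84/37.

-84/37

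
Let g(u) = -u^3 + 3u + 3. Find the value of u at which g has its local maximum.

g'(u) = -3u^2 + 3. Setting g'(u) = 0 gives u ∈ {-1, 1}.
Second-derivative test with g''(u) = -6u: g''(-1) = 6 > 0 ⇒ local minimum; g''(1) = -6 < 0 ⇒ local maximum.
So the local maximum value is g(1) = 5.

1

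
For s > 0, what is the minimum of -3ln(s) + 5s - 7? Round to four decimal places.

-2.4675

g'(s) = -3/s + 5 = 0 gives s = 3/5.
g''(s) = 3/s², which is positive for s > 0, so this is a local minimum.
g(3/5) = -3·ln(3/5) + 3 - 7 ≈ -2.4675.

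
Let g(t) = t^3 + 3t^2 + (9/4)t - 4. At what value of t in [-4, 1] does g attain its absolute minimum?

The derivative is 3t^2 + 6t + 9/4, which vanishes at t = -3/2 and t = -1/2.
Evaluating at the critical points and endpoints: g(-4) = -29,  g(-3/2) = -4,  g(-1/2) = -9/2,  g(1) = 9/4.
The minimum over the interval is -29, attained at t = -4.

-4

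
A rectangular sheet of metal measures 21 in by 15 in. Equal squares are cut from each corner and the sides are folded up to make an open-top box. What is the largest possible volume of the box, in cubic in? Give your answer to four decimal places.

With cut size x, the volume is V(x) = x(21 − 2x)(15 − 2x) for 0 < x < 7.5.
V'(x) = 12x^2 − 144x + 315. Setting V'(x) = 0 gives x ≈ 2.8775 (the root in (0, 7.5)).
V''(x) = 24x − 144 is negative there, so this is the maximum; V ≈ 405.5549.

405.5549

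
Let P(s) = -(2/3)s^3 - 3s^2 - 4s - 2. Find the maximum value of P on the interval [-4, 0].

The derivative is -2s^2 - 6s - 4, which vanishes at s = -2 and s = -1.
Candidates: P(-4) = 26/3,  P(-2) = -2/3,  P(-1) = -1/3,  P(0) = -2.
The maximum over the interval is 26/3, attained at s = -4.

26/3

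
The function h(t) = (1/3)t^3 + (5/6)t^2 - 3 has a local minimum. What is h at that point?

-3

Critical points: h'(t) = t^2 + (5/3)t vanishes at t = -5/3, 0.
Second-derivative test with h''(t) = 2t + 5/3: h''(-5/3) = -5/3 < 0 ⇒ local maximum; h''(0) = 5/3 > 0 ⇒ local minimum.
The local minimum is h(0) = -3.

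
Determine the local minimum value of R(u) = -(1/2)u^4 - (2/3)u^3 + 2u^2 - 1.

-1

R'(u) = -2u^3 - 2u^2 + 4u = 0 at u = -2, 0, 1.
Second-derivative test with R''(u) = -6u^2 - 4u + 4: R''(-2) = -12 < 0 ⇒ local maximum; R''(0) = 4 > 0 ⇒ local minimum; R''(1) = -6 < 0 ⇒ local maximum.
Thus R has its local minimum at u = 0, with value -1.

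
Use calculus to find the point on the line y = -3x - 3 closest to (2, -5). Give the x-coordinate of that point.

4/5

Minimize D(x)^2 = (x - 2)^2 + (-3x + 2)^2.
d/dx[D^2] = 2(x - 2) + 2·(-3)·(-3x + 2) = 0 ⇒ x = 4/5.
Then y = -27/5 and the distance is √(8/5) ≈ 1.2649.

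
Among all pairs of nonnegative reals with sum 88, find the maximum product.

1936

With x + y = 88, the product is P(x) = x(88 − x).
P'(x) = 88 − 2x = 0 gives x = 44; P'' = −2 < 0, so this is the maximum.
P = 44·44 = 1936.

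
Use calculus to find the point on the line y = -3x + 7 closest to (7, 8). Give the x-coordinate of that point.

Minimize D(x)^2 = (x - 7)^2 + (-3x - 1)^2.
d/dx[D^2] = 2(x - 7) + 2·(-3)·(-3x - 1) = 0 ⇒ x = 2/5.
Then y = 29/5 and the distance is √(242/5) ≈ 6.9570.

2/5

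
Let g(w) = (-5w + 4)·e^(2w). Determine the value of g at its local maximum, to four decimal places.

4.5553

By the product rule, g'(w) = (-10w + 3)·e^(2w). Since e^(2w) > 0, the only critical point is w = 3/10.
g''(3/10) has the same sign as -10 < 0, so this is a local maximum.
g(3/10) = (5/2)·e^(3/5) ≈ 4.5553.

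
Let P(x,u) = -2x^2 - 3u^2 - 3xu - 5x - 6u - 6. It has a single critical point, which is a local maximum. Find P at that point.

∂P/∂x = -4x - 3u - 5 = 0 and ∂P/∂u = -3x - 6u - 6 = 0, so (x, u) = (-4/5, -3/5).
The Hessian has P_{xx} = -4, P_{uu} = -6, P_{xu} = -3, giving D = 15 > 0 with P_{xx} < 0, so the point is a local maximum.
P(-4/5, -3/5) = -11/5.

-11/5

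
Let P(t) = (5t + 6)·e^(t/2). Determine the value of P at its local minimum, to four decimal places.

By the product rule, P'(t) = ((5/2)t + 8)·e^(t/2). Since e^(t/2) > 0, the only critical point is t = -16/5.
P''(-16/5) has the same sign as 5/2 > 0, so this is a local minimum.
P(-16/5) = (-10)·e^(-8/5) ≈ -2.0190.

-2.0190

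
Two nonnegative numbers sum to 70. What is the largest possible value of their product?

1225

With x + y = 70, the product is P(x) = x(70 − x).
P'(x) = 70 − 2x = 0 gives x = 35; P'' = −2 < 0, so this is the maximum.
P = 35·35 = 1225.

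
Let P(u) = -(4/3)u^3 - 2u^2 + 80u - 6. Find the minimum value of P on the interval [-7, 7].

-868/3

The derivative is -4u^2 - 4u + 80, which vanishes at u = -5 and u = 4.
Evaluating at the critical points and endpoints: P(-7) = -620/3; P(-5) = -868/3; P(4) = 590/3; P(7) = -4/3.
The minimum over the interval is -868/3, attained at u = -5.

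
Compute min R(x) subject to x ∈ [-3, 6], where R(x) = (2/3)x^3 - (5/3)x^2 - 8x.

R'(x) = 2x^2 - (10/3)x - 8, which vanishes at x = -4/3 and x = 3.
Evaluating at the critical points and endpoints: R(-3) = -9, R(-4/3) = 496/81, R(3) = -21, R(6) = 36.
So the minimum is R(3) = -21.

-21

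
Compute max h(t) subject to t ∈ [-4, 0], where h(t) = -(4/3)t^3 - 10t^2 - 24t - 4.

h'(t) = -4t^2 - 20t - 24, which vanishes at t = -3 and t = -2.
Candidates: h(-4) = 52/3, h(-3) = 14, h(-2) = 44/3, h(0) = -4.
The maximum over the interval is 52/3, attained at t = -4.

52/3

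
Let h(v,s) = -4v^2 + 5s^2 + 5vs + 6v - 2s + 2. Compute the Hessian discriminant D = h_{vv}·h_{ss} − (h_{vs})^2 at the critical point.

-105

∂h/∂v = -8v + 5s + 6 = 0 and ∂h/∂s = 5v + 10s - 2 = 0, so (v, s) = (2/3, -2/15).
The Hessian has h_{vv} = -8, h_{ss} = 10, h_{vs} = 5, giving D = -105 < 0, so the point is a saddle point.
D = (-8)·(10) − (5)^2 = -105.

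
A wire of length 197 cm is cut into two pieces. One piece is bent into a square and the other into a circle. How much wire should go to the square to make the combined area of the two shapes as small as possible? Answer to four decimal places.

110.3395

Let x be the length used for the square. Square side x/4; circle radius (197−x)/(2π).
A(x) = (x/4)² + π·((197−x)/(2π))² = x²/16 + (197−x)²/(4π) for 0 ≤ x ≤ 197. A'(x) = x/8 − (197−x)/(2π) = 0 gives x = 4·197/(π+4) ≈ 110.3395.
A'' = 1/8 + 1/(2π) > 0, so this gives the minimum combined area; x ≈ 110.3395 cm to the square.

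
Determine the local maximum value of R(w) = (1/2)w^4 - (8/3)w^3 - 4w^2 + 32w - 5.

89/3

Critical points: R'(w) = 2w^3 - 8w^2 - 8w + 32 vanishes at w = -2, 2, 4.
Since R''(w) = 6w^2 - 16w - 8, we get R''(-2) = 48 > 0 ⇒ local minimum; R''(2) = -16 < 0 ⇒ local maximum; R''(4) = 24 > 0 ⇒ local minimum.
The local maximum is R(2) = 89/3.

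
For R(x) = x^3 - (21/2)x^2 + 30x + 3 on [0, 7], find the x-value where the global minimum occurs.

0

Differentiating, R'(x) = 3x^2 - 21x + 30; which vanishes at x = 2 and x = 5.
Candidates: R(0) = 3,  R(2) = 29,  R(5) = 31/2,  R(7) = 83/2.
Hence the absolute minimum is 3 at x = 0.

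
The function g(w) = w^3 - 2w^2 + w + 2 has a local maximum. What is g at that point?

Critical points: g'(w) = 3w^2 - 4w + 1 vanishes at w = 1/3, 1.
Since g''(w) = 6w - 4, we get g''(1/3) = -2 < 0 ⇒ local maximum; g''(1) = 2 > 0 ⇒ local minimum.
Thus g has its local maximum at w = 1/3, with value 58/27.

58/27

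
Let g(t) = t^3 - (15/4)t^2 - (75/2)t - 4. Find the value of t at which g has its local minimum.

5

Critical points: g'(t) = 3t^2 - (15/2)t - 75/2 vanishes at t = -5/2, 5.
g''(t) = 6t - 15/2. g''(-5/2) = -45/2 < 0 ⇒ local maximum; g''(5) = 45/2 > 0 ⇒ local minimum.
The local minimum is g(5) = -641/4.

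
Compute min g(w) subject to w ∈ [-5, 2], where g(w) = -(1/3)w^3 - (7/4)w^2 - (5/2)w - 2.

-50/3

g'(w) = -w^2 - (7/2)w - 5/2, which vanishes at w = -5/2 and w = -1.
Candidates: g(-5) = 101/12,  g(-5/2) = -71/48,  g(-1) = -11/12,  g(2) = -50/3.
So the minimum is g(2) = -50/3.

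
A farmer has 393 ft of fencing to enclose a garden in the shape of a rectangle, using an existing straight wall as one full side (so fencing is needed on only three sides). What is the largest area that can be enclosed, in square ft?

154449/8

Let the sides perpendicular to the wall have length x and the parallel side y, so 2x + y = 393 and the area is A = xy = x(393 − 2x).
A'(x) = 393 − 4x = 0 gives x = 393/4, and A''(x) = −4 < 0 confirms a maximum.
Then y = 393 − 2·393/4 = 393/2 and A = 154449/8.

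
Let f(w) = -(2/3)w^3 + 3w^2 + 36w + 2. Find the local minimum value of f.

Critical points: f'(w) = -2w^2 + 6w + 36 vanishes at w = -3, 6.
Since f''(w) = -4w + 6, we get f''(-3) = 18 > 0 ⇒ local minimum; f''(6) = -18 < 0 ⇒ local maximum.
So the local minimum value is f(-3) = -61.

-61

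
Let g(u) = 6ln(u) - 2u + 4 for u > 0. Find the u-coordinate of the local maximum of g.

g'(u) = 6/u − 2 = 0 gives u = 3.
g''(u) = -6/u², which is negative for u > 0, so this is a local maximum.
g(3) = 6·ln(3) - 6 + 4 ≈ 4.5917.

3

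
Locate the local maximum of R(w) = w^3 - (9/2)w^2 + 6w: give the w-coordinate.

1

Critical points: R'(w) = 3w^2 - 9w + 6 vanishes at w = 1, 2.
R''(w) = 6w - 9. R''(1) = -3 < 0 ⇒ local maximum; R''(2) = 3 > 0 ⇒ local minimum.
Thus R has its local maximum at w = 1, with value 5/2.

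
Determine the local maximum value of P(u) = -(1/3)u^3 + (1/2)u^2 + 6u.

27/2

P'(u) = -u^2 + u + 6. Setting P'(u) = 0 gives u ∈ {-2, 3}.
Since P''(u) = -2u + 1, we get P''(-2) = 5 > 0 ⇒ local minimum; P''(3) = -5 < 0 ⇒ local maximum.
The local maximum is P(3) = 27/2.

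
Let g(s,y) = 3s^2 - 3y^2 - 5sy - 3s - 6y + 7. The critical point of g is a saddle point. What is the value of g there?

∂g/∂s = 6s - 5y - 3 = 0 and ∂g/∂y = -5s - 6y - 6 = 0, so (s, y) = (-12/61, -51/61).
The Hessian has g_{ss} = 6, g_{yy} = -6, g_{sy} = -5, giving D = -61 < 0, so the point is a saddle point.
g(-12/61, -51/61) = 598/61.

598/61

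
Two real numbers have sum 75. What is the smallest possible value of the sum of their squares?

5625/2

With a + b = 75, a^2 + b^2 = a^2 + (75 − a)^2.
The derivative 2a − 2(75 − a) = 4a − 150 vanishes at a = 75/2; second derivative 4 > 0, a minimum.
The minimum is 2·(75/2)^2 = 5625/2.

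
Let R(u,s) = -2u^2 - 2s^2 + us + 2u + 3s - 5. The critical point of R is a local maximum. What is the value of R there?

-43/15

∂R/∂u = -4u + s + 2 = 0 and ∂R/∂s = u - 4s + 3 = 0, so (u, s) = (11/15, 14/15).
The Hessian has R_{uu} = -4, R_{ss} = -4, R_{us} = 1, giving D = 15 > 0 with R_{uu} < 0, so the point is a local maximum.
R(11/15, 14/15) = -43/15.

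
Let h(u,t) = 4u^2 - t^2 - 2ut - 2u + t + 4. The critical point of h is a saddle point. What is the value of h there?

19/5

∂h/∂u = 8u - 2t - 2 = 0 and ∂h/∂t = -2u - 2t + 1 = 0, so (u, t) = (3/10, 1/5).
The Hessian has h_{uu} = 8, h_{tt} = -2, h_{ut} = -2, giving D = -20 < 0, so the point is a saddle point.
h(3/10, 1/5) = 19/5.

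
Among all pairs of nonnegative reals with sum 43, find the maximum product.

With x + y = 43, the product is P(x) = x(43 − x).
P'(x) = 43 − 2x = 0 gives x = 43/2; P'' = −2 < 0, so this is the maximum.
P = 43/2·43/2 = 1849/4.

1849/4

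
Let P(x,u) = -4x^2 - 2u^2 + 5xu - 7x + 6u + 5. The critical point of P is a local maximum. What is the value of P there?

∂P/∂x = -8x + 5u - 7 = 0 and ∂P/∂u = 5x - 4u + 6 = 0, so (x, u) = (2/7, 13/7).
The Hessian has P_{xx} = -8, P_{uu} = -4, P_{xu} = 5, giving D = 7 > 0 with P_{xx} < 0, so the point is a local maximum.
P(2/7, 13/7) = 67/7.

67/7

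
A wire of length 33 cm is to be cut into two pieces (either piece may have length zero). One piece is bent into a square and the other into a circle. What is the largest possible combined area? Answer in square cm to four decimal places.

Let x be the length used for the square. Square side x/4; circle radius (33−x)/(2π).
A(x) = (x/4)² + π·((33−x)/(2π))² = x²/16 + (33−x)²/(4π) for 0 ≤ x ≤ 33. A'(x) = x/8 − (33−x)/(2π) = 0 gives x = 4·33/(π+4) ≈ 18.4833.
A'' > 0, so the interior critical point is a minimum; the maximum is at an endpoint. A(0) = 86.6599 and A(33) = 68.0625, so the largest area is 86.6599.

86.6599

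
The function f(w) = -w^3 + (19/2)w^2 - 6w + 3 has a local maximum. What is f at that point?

93

Critical points: f'(w) = -3w^2 + 19w - 6 vanishes at w = 1/3, 6.
Since f''(w) = -6w + 19, we get f''(1/3) = 17 > 0 ⇒ local minimum; f''(6) = -17 < 0 ⇒ local maximum.
Thus f has its local maximum at w = 6, with value 93.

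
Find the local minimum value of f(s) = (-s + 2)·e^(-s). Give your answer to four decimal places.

Differentiating with the product rule gives f'(s) = (s - 3)·e^(-s). Since e^(-s) > 0, the only critical point is s = 3.
f''(3) has the same sign as 1 > 0, so this is a local minimum.
f(3) = (-1)·e^(-3) ≈ -0.0498.

-0.0498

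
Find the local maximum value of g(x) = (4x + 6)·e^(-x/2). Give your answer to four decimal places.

6.2304

g'(x) = 4·e^(-x/2) + (4x + 6)·(-1/2)·e^(-x/2) = (-2x + 1)·e^(-x/2). Since e^(-x/2) > 0, the only critical point is x = 1/2.
g''(1/2) has the same sign as -2 < 0, so this is a local maximum.
g(1/2) = (8)·e^(-1/4) ≈ 6.2304.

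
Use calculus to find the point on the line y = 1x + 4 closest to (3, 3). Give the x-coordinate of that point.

Minimize D(x)^2 = (x - 3)^2 + (x + 1)^2.
d/dx[D^2] = 2(x - 3) + 2·1·(x + 1) = 0 ⇒ x = 1.
Then y = 5 and the distance is √(8) ≈ 2.8284.

1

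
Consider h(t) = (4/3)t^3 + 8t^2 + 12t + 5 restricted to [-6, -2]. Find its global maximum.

h'(t) = 4t^2 + 16t + 12, whose only zero in [-6, -2] is t = -3.
Compare values at every candidate in [-6, -2]: h(-6) = -67, h(-3) = 5, h(-2) = 7/3.
Hence the absolute maximum is 5 at t = -3.

5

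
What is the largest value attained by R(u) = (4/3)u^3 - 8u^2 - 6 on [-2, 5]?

Differentiating, R'(u) = 4u^2 - 16u; which vanishes at u = 0 and u = 4.
Compare values at every candidate in [-2, 5]: R(-2) = -146/3, R(0) = -6, R(4) = -146/3, R(5) = -118/3.
Hence the absolute maximum is -6 at u = 0.

-6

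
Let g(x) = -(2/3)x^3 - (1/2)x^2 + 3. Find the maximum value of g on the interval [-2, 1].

19/3

The derivative is -2x^2 - x, which vanishes at x = -1/2 and x = 0.
Candidates: g(-2) = 19/3; g(-1/2) = 71/24; g(0) = 3; g(1) = 11/6.
Hence the absolute maximum is 19/3 at x = -2.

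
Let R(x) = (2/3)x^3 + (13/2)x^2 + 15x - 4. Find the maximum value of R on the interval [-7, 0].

1/6

Differentiating, R'(x) = 2x^2 + 13x + 15; which vanishes at x = -5 and x = -3/2.
Evaluating at the critical points and endpoints: R(-7) = -115/6; R(-5) = 1/6; R(-3/2) = -113/8; R(0) = -4.
So the maximum is R(-5) = 1/6.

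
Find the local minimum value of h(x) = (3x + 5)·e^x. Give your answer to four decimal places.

-0.2085

h'(x) = 3·e^x + (3x + 5)·1·e^x = (3x + 8)·e^x. Since e^x > 0, the only critical point is x = -8/3.
h''(-8/3) has the same sign as 3 > 0, so this is a local minimum.
h(-8/3) = (-3)·e^(-8/3) ≈ -0.2085.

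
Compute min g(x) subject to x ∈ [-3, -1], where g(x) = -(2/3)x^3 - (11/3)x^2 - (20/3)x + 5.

Differentiating, g'(x) = -2x^2 - (22/3)x - 20/3; which vanishes at x = -2 and x = -5/3.
Compare values at every candidate in [-3, -1]: g(-3) = 10; g(-2) = 9; g(-5/3) = 730/81; g(-1) = 26/3.
The minimum over the interval is 26/3, attained at x = -1.

26/3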